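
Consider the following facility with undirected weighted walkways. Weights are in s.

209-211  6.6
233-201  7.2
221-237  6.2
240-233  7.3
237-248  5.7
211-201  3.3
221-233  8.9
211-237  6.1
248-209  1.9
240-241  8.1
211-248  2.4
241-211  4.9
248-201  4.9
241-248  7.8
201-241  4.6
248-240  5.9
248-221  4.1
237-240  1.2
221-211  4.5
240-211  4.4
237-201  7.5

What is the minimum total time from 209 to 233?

Enumerating some paths:
209 → 248 → 221 → 233: 1.9+4.1+8.9 = 14.9
209 → 248 → 201 → 233: 1.9+4.9+7.2 = 14
209 → 248 → 211 → 201 → 233: 1.9+2.4+3.3+7.2 = 14.8
Cheapest is 209 → 248 → 201 → 233 at 14 s.

14 s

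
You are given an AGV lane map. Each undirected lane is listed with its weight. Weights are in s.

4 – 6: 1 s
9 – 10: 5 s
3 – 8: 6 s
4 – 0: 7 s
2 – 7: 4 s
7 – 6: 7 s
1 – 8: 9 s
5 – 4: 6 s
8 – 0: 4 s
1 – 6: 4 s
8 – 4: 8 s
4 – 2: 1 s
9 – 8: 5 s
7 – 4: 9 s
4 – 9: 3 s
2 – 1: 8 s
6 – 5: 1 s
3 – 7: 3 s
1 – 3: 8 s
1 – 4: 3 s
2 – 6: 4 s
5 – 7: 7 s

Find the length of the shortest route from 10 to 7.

Compare a few routes:
10 → 9 → 4 → 6 → 5 → 7: 5+3+1+1+7 = 17
10 → 9 → 4 → 6 → 7: 5+3+1+7 = 16
10 → 9 → 4 → 7: 5+3+9 = 17
10 → 9 → 4 → 2 → 7: 5+3+1+4 = 13
Cheapest is 10 → 9 → 4 → 2 → 7 at 13 s.

13 s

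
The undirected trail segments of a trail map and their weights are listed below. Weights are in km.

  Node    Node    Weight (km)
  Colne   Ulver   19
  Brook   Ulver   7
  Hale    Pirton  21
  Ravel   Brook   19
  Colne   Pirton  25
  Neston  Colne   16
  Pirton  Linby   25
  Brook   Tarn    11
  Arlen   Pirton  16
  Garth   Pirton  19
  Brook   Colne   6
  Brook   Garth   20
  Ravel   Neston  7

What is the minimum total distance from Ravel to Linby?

Running Dijkstra from Ravel:
Ravel: 0
Neston: 7  (via Ravel)
Brook: 19  (via Ravel)
Colne: 23  (via Neston)
Ulver: 26  (via Brook)
Tarn: 30  (via Brook)
Garth: 39  (via Brook)
Pirton: 48  (via Colne)
Arlen: 64  (via Pirton)
Hale: 69  (via Pirton)
Linby: 73  (via Pirton)
Shortest route: Ravel → Neston → Colne → Pirton → Linby = 73 km.

73 km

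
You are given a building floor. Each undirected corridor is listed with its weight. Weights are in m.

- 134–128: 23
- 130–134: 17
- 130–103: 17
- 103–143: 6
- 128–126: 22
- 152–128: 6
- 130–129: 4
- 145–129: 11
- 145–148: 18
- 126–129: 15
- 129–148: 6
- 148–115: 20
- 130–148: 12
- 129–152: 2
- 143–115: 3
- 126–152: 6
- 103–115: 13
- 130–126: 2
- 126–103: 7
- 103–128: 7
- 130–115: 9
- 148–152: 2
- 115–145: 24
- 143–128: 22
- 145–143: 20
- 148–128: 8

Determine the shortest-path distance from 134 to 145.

32 m

Candidate routes:
134 → 130 → 129 → 145: 17+4+11 = 32
134 → 130 → 129 → 152 → 148 → 145: 17+4+2+2+18 = 43
134 → 130 → 126 → 152 → 129 → 145: 17+2+6+2+11 = 38
134 → 128 → 152 → 129 → 145: 23+6+2+11 = 42
Cheapest is 134 → 130 → 129 → 145 at 32 m.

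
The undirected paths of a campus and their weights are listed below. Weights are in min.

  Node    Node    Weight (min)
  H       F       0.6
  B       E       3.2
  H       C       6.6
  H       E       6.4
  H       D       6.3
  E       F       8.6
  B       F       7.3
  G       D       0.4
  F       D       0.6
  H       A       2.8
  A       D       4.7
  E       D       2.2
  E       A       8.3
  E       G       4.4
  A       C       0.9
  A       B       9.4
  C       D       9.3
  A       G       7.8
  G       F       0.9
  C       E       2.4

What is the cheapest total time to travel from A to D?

Compare a few routes:
A → H → F → D: 2.8+0.6+0.6 = 4
A → D: 4.7 = 4.7
The minimum is 4 min via A → H → F → D.

4 min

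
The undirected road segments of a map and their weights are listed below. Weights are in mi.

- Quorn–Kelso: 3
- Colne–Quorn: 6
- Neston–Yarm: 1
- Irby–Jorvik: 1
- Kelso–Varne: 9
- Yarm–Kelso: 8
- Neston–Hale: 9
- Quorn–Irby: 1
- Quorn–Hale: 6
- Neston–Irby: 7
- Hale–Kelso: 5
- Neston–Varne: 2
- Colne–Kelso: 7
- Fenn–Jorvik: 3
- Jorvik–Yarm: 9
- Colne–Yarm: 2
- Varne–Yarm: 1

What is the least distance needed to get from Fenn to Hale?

11 mi

Compare a few routes:
Fenn - Jorvik - Irby - Neston - Hale: 3+1+7+9 = 20
Fenn - Jorvik - Yarm - Neston - Hale: 3+9+1+9 = 22
Fenn - Jorvik - Irby - Quorn - Hale: 3+1+1+6 = 11
Fenn - Jorvik - Irby - Quorn - Kelso - Hale: 3+1+1+3+5 = 13
The minimum is 11 mi via Fenn - Jorvik - Irby - Quorn - Hale.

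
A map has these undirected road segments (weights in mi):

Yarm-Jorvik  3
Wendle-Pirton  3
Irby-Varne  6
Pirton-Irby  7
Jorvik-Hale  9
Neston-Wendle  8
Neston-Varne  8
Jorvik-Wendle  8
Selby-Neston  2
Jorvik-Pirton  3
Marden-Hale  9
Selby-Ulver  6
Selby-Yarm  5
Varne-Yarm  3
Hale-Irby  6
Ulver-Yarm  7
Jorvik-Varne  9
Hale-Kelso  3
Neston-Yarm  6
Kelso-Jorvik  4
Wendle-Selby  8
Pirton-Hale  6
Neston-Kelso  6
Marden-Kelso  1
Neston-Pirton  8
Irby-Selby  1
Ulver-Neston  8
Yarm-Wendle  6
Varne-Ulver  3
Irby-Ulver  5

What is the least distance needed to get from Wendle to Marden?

Running Dijkstra from Wendle:
Wendle: 0
Pirton: 3  (via Wendle)
Jorvik: 6  (via Pirton)
Yarm: 6  (via Wendle)
Selby: 8  (via Wendle)
Neston: 8  (via Wendle)
Hale: 9  (via Pirton)
Irby: 9  (via Selby)
Varne: 9  (via Yarm)
Kelso: 10  (via Jorvik)
Marden: 11  (via Kelso)
Shortest route: Wendle–Pirton–Jorvik–Kelso–Marden = 11 mi.

11 mi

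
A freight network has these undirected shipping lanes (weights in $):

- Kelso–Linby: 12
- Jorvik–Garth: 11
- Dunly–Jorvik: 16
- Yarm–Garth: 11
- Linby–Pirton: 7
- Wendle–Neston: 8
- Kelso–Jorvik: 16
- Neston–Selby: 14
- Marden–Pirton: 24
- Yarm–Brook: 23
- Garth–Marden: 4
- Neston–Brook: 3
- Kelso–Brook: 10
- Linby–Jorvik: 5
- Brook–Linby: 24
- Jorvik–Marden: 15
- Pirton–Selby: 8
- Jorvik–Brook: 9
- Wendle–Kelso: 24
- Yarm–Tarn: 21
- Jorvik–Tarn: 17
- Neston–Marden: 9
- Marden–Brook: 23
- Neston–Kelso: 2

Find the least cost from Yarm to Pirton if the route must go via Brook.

Shortest Yarm→Brook: Yarm–Brook = 23
Best Brook to Pirton: Brook–Jorvik–Linby–Pirton costing 21
Total via Brook: 23 + 21 = $44.

$44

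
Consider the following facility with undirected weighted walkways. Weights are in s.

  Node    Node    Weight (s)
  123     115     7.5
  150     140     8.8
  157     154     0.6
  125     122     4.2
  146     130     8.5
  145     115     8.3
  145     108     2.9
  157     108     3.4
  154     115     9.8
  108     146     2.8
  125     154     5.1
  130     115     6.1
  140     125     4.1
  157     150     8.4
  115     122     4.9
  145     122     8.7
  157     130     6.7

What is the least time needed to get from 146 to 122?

Enumerating some paths:
146 - 108 - 157 - 154 - 125 - 122: 2.8+3.4+0.6+5.1+4.2 = 16.1
146 - 108 - 145 - 122: 2.8+2.9+8.7 = 14.4
Cheapest is 146 - 108 - 145 - 122 at 14.4 s.

14.4 s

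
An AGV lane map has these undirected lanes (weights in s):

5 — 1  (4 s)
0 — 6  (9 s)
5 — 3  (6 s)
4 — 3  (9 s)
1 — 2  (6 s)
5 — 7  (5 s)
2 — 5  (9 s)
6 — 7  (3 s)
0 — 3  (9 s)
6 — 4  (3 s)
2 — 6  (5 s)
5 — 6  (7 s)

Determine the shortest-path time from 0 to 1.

19 s

Running Dijkstra from 0:
0: 0
3: 9  (via 0)
6: 9  (via 0)
4: 12  (via 6)
7: 12  (via 6)
2: 14  (via 6)
5: 15  (via 3)
1: 19  (via 5)
Shortest route: 0–3–5–1 = 19 s.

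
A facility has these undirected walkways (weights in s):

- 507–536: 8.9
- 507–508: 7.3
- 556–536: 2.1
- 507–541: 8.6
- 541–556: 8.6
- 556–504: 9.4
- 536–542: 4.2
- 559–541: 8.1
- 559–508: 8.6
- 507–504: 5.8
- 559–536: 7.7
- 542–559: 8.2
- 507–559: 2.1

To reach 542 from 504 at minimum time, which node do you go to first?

556

Enumerating some paths:
504–507–536–542: 5.8+8.9+4.2 = 18.9
504–507–559–542: 5.8+2.1+8.2 = 16.1
504–556–536–542: 9.4+2.1+4.2 = 15.7
The minimum is 15.7 s via 504–556–536–542.
So from 504 the first move is to 556.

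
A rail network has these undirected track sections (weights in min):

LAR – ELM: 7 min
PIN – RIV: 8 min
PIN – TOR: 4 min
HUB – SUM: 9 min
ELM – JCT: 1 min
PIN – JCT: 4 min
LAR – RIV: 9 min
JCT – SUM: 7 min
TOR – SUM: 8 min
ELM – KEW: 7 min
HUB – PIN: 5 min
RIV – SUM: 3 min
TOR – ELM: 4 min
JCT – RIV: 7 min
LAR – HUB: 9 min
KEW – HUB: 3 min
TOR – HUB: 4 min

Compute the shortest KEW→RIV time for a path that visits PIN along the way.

Shortest KEW→PIN: KEW–HUB–PIN = 8
Best PIN to RIV: PIN–RIV costing 8
Total via PIN: 8 + 8 = 16 min.

16 min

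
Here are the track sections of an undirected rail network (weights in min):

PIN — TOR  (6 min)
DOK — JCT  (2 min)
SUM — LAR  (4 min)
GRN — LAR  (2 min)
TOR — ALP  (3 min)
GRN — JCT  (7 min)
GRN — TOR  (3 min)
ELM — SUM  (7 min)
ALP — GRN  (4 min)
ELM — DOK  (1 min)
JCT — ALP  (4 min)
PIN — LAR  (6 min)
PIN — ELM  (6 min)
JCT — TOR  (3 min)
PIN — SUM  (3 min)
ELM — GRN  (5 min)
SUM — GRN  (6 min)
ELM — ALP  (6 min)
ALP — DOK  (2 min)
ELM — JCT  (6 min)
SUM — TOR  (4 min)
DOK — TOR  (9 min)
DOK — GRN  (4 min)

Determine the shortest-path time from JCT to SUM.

Enumerating some paths:
JCT - ALP - TOR - SUM: 4+3+4 = 11
JCT - DOK - ELM - SUM: 2+1+7 = 10
JCT - TOR - SUM: 3+4 = 7
The minimum is 7 min via JCT - TOR - SUM.

7 min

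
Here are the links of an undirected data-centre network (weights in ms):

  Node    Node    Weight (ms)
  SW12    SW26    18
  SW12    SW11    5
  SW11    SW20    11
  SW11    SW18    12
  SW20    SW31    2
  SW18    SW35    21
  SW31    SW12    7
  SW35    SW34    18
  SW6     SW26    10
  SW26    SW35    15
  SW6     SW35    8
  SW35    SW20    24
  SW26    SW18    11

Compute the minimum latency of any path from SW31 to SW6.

34 ms

Running Dijkstra from SW31:
SW31: 0
SW20: 2  (via SW31)
SW12: 7  (via SW31)
SW11: 12  (via SW12)
SW18: 24  (via SW11)
SW26: 25  (via SW12)
SW35: 26  (via SW20)
SW6: 34  (via SW35)
Shortest route: SW31 → SW20 → SW35 → SW6 = 34 ms.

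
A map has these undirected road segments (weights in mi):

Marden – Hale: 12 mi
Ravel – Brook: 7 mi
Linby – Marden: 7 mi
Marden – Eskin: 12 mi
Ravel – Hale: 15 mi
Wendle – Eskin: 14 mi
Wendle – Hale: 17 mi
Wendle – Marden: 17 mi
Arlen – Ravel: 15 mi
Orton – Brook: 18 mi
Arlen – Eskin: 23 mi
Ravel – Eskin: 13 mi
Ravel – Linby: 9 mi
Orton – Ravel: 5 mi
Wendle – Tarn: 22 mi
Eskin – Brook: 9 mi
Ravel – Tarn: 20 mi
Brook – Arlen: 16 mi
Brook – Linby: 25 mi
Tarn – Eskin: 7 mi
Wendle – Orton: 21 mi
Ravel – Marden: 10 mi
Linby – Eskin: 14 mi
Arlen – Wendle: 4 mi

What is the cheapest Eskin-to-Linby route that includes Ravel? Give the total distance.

Best Eskin to Ravel: Eskin → Ravel costing 13
Shortest Ravel→Linby: Ravel → Linby = 9
Total via Ravel: 13 + 9 = 22 mi.

22 mi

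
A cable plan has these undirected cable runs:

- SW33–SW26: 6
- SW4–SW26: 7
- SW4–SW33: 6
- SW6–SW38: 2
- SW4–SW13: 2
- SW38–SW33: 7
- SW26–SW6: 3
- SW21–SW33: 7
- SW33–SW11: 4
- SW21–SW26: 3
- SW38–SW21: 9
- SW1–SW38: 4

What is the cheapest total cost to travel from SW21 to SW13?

12

Shortest distances from SW21:
SW21: 0
SW26: 3  (via SW21)
SW6: 6  (via SW26)
SW33: 7  (via SW21)
SW38: 8  (via SW6)
SW4: 10  (via SW26)
SW11: 11  (via SW33)
SW1: 12  (via SW38)
SW13: 12  (via SW4)
Shortest route: SW21 → SW26 → SW4 → SW13 = 12.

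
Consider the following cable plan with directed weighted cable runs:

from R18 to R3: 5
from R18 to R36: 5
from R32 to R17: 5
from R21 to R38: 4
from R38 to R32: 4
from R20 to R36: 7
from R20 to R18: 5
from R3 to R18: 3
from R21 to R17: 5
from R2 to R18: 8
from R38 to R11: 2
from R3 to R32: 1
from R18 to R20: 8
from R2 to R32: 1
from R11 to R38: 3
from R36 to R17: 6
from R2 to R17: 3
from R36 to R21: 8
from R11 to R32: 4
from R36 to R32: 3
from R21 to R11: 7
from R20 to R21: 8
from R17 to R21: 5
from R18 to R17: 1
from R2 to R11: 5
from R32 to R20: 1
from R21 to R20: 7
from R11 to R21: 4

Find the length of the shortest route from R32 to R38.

13

Settle nodes by increasing distance from R32:
R32: 0
R20: 1  (via R32)
R17: 5  (via R32)
R18: 6  (via R20)
R36: 8  (via R20)
R21: 9  (via R20)
R3: 11  (via R18)
R38: 13  (via R21)
Shortest route: R32 → R20 → R21 → R38 = 13.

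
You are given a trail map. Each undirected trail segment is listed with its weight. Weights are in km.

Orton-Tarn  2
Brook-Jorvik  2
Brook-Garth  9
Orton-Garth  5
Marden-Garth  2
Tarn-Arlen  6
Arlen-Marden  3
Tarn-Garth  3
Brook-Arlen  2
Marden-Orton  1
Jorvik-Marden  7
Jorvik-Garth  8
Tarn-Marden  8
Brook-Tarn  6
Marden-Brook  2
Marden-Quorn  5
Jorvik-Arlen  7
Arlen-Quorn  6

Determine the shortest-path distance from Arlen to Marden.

Candidate routes:
Arlen - Marden: 3 = 3
Arlen - Brook - Marden: 2+2 = 4
The minimum is 3 km via Arlen - Marden.

3 km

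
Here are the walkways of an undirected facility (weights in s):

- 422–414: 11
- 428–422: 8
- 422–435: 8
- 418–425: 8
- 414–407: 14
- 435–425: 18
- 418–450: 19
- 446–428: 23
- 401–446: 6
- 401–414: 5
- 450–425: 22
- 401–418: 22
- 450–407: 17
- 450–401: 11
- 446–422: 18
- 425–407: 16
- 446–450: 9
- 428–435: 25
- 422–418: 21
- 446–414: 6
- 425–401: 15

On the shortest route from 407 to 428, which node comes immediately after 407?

414

Compare a few routes:
407 → 414 → 446 → 428: 14+6+23 = 43
407 → 414 → 422 → 428: 14+11+8 = 33
407 → 414 → 446 → 422 → 428: 14+6+18+8 = 46
The minimum is 33 s via 407 → 414 → 422 → 428.
So from 407 the first move is to 414.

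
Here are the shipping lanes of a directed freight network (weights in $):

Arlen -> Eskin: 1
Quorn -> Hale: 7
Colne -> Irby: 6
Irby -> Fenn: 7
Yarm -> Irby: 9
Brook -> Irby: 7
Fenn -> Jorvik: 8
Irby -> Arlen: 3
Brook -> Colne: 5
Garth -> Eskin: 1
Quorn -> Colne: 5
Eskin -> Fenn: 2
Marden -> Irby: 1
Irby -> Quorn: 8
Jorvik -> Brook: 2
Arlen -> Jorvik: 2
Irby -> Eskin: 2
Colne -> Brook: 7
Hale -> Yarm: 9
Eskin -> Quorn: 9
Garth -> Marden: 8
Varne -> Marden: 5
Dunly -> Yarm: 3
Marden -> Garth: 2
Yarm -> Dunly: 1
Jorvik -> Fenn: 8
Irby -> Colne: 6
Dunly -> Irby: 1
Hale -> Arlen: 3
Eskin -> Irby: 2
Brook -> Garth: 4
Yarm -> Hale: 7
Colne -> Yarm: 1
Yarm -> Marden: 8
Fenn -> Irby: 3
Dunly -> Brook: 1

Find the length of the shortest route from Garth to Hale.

$17

Candidate routes:
Garth–Eskin–Fenn–Irby–Quorn–Hale: 1+2+3+8+7 = 21
Garth–Eskin–Irby–Quorn–Hale: 1+2+8+7 = 18
Garth–Eskin–Fenn–Irby–Colne–Yarm–Hale: 1+2+3+6+1+7 = 20
Garth–Eskin–Irby–Colne–Yarm–Hale: 1+2+6+1+7 = 17
Cheapest is Garth–Eskin–Irby–Colne–Yarm–Hale at $17.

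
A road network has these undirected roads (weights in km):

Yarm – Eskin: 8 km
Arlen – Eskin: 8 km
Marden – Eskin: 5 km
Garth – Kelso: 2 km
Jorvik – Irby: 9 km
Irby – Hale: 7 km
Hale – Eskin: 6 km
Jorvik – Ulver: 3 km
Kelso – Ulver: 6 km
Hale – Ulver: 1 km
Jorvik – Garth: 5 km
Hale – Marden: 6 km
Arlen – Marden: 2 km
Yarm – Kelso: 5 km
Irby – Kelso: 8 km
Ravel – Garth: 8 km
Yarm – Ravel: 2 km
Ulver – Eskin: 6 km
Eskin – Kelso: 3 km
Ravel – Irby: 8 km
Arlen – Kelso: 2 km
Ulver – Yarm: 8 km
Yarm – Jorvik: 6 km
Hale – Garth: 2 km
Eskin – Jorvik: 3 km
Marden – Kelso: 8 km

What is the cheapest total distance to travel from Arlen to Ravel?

Running Dijkstra from Arlen:
Arlen: 0
Marden: 2  (via Arlen)
Kelso: 2  (via Arlen)
Garth: 4  (via Kelso)
Eskin: 5  (via Kelso)
Hale: 6  (via Garth)
Ulver: 7  (via Hale)
Yarm: 7  (via Kelso)
Jorvik: 8  (via Eskin)
Ravel: 9  (via Yarm)
Shortest route: Arlen–Kelso–Yarm–Ravel = 9 km.

9 km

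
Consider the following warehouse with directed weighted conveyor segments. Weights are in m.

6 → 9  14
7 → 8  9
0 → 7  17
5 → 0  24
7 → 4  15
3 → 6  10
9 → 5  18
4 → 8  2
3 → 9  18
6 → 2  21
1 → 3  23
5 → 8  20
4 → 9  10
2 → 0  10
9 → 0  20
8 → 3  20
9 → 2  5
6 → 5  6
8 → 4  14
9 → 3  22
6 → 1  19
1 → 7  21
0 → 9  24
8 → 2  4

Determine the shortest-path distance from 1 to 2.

34 m

Settle nodes by increasing distance from 1:
1: 0
7: 21  (via 1)
3: 23  (via 1)
8: 30  (via 7)
6: 33  (via 3)
2: 34  (via 8)
Shortest route: 1–7–8–2 = 34 m.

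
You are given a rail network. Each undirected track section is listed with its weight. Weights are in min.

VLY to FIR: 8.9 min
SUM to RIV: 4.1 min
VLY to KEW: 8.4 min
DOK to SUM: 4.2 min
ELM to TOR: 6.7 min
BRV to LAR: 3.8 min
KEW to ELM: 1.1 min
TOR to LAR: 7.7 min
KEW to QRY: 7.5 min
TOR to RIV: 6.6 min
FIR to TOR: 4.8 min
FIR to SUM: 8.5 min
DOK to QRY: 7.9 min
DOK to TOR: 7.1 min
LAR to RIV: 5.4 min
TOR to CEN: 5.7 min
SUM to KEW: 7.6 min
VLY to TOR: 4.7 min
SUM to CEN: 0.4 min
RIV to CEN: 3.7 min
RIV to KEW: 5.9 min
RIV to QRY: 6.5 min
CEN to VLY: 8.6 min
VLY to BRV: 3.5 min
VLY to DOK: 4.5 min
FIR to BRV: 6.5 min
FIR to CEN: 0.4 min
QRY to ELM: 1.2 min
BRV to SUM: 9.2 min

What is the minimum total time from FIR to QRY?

10.6 min

Compare a few routes:
FIR–CEN–SUM–KEW–ELM–QRY: 0.4+0.4+7.6+1.1+1.2 = 10.7
FIR–CEN–SUM–RIV–QRY: 0.4+0.4+4.1+6.5 = 11.4
FIR–CEN–RIV–QRY: 0.4+3.7+6.5 = 10.6
Cheapest is FIR–CEN–RIV–QRY at 10.6 min.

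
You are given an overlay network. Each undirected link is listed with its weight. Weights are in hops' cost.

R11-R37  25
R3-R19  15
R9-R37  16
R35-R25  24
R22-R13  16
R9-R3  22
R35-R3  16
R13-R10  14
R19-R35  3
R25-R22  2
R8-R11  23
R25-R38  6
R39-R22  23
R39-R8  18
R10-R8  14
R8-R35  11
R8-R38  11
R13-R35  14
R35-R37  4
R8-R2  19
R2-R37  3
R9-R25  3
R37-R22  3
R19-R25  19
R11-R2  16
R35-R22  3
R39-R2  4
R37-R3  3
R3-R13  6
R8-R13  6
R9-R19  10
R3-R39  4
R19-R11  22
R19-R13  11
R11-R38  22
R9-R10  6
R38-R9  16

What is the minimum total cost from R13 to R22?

12 hops' cost

Candidate routes:
R13–R3–R37–R35–R22: 6+3+4+3 = 16
R13–R3–R37–R22: 6+3+3 = 12
R13–R22: 16 = 16
R13–R19–R35–R22: 11+3+3 = 17
The minimum is 12 hops' cost via R13–R3–R37–R22.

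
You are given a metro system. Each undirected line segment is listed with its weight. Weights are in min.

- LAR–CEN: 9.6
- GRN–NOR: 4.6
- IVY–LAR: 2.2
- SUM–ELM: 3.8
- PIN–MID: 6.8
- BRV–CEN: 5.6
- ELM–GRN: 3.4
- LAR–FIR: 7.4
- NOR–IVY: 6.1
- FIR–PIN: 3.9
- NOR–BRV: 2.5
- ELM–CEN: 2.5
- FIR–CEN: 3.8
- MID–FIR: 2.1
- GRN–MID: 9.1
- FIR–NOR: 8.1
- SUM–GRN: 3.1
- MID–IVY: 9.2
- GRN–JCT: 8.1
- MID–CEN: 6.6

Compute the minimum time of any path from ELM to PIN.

10.2 min

Settle nodes by increasing distance from ELM:
ELM: 0
CEN: 2.5  (via ELM)
GRN: 3.4  (via ELM)
SUM: 3.8  (via ELM)
FIR: 6.3  (via CEN)
NOR: 8  (via GRN)
BRV: 8.1  (via CEN)
MID: 8.4  (via FIR)
PIN: 10.2  (via FIR)
Shortest route: ELM–CEN–FIR–PIN = 10.2 min.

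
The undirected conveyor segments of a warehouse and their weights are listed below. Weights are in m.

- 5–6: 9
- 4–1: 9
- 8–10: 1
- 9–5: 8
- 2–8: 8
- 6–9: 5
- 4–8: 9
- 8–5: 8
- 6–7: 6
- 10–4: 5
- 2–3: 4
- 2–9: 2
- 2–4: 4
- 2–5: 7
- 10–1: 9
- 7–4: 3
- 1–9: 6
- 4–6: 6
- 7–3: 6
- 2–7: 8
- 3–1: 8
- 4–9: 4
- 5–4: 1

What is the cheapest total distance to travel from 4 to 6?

6 m

Settle nodes by increasing distance from 4:
4: 0
5: 1  (via 4)
7: 3  (via 4)
2: 4  (via 4)
9: 4  (via 4)
10: 5  (via 4)
6: 6  (via 4)
Shortest route: 4 → 6 = 6 m.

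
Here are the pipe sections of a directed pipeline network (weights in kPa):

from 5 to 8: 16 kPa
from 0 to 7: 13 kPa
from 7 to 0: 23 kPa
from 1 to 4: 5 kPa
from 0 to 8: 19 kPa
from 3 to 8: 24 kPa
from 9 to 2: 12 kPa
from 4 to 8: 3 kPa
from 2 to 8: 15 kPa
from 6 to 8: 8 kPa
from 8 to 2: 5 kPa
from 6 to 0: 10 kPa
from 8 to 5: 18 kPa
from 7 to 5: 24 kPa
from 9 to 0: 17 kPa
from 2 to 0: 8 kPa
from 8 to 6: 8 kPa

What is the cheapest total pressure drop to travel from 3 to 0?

Candidate routes:
3 - 8 - 6 - 0: 24+8+10 = 42
3 - 8 - 2 - 0: 24+5+8 = 37
The minimum is 37 kPa via 3 - 8 - 2 - 0.

37 kPa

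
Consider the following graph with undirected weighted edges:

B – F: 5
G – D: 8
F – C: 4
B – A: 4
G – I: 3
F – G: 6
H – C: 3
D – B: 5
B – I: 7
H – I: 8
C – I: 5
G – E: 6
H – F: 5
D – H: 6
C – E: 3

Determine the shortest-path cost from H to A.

14

Candidate routes:
H–C–F–B–A: 3+4+5+4 = 16
H–C–I–B–A: 3+5+7+4 = 19
H–D–B–A: 6+5+4 = 15
H–F–B–A: 5+5+4 = 14
Cheapest is H–F–B–A at 14.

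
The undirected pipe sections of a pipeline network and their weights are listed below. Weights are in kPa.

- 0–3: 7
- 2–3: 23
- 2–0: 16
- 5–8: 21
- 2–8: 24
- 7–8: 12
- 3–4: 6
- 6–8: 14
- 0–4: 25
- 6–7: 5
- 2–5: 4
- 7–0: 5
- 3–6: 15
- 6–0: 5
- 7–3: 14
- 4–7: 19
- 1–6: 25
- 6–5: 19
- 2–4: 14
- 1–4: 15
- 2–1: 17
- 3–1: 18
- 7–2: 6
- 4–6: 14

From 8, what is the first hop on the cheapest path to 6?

6

Enumerating some paths:
8–7–0–6: 12+5+5 = 22
8–7–6: 12+5 = 17
8–6: 14 = 14
The minimum is 14 kPa via 8–6.
So from 8 the first move is to 6.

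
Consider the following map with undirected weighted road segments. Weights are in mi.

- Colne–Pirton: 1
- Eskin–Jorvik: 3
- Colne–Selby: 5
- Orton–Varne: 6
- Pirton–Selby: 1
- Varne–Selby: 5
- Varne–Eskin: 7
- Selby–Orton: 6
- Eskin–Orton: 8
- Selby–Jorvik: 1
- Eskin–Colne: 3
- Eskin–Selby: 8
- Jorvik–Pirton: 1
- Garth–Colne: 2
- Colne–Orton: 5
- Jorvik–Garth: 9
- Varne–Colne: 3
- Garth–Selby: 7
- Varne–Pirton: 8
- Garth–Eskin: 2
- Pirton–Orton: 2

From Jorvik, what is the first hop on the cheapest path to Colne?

Pirton

Candidate routes:
Jorvik–Selby–Pirton–Colne: 1+1+1 = 3
Jorvik–Pirton–Colne: 1+1 = 2
Cheapest is Jorvik–Pirton–Colne at 2 mi.
So from Jorvik the first move is to Pirton.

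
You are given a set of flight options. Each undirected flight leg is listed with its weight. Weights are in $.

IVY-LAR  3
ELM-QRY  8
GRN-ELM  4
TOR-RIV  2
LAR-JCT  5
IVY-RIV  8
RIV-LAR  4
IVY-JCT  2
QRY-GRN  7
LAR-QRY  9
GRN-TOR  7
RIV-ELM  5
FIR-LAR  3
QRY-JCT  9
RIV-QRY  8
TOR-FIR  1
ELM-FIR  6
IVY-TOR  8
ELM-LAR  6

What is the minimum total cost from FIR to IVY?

$6

Shortest distances from FIR:
FIR: 0
TOR: 1  (via FIR)
RIV: 3  (via TOR)
LAR: 3  (via FIR)
ELM: 6  (via FIR)
IVY: 6  (via LAR)
Shortest route: FIR–LAR–IVY = $6.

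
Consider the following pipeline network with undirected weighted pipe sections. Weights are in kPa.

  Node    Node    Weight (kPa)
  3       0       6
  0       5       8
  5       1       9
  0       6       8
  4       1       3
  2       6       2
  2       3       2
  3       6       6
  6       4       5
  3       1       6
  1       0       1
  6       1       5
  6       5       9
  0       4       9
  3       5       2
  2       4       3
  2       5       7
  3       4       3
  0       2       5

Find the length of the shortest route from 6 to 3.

4 kPa

Running Dijkstra from 6:
6: 0
2: 2  (via 6)
3: 4  (via 2)
Shortest route: 6 → 2 → 3 = 4 kPa.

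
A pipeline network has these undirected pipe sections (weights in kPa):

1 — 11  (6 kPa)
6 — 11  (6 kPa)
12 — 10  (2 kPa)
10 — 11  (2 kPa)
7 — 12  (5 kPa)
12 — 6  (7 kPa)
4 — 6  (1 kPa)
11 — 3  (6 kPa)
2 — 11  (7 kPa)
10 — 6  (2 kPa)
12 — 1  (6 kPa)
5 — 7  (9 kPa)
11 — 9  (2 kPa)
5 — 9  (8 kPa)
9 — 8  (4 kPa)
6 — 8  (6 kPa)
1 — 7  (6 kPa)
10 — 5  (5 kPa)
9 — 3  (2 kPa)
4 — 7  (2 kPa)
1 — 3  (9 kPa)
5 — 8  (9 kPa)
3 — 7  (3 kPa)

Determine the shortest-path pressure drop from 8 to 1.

12 kPa

Enumerating some paths:
8 - 6 - 4 - 7 - 1: 6+1+2+6 = 15
8 - 9 - 11 - 1: 4+2+6 = 12
8 - 9 - 3 - 7 - 1: 4+2+3+6 = 15
8 - 9 - 3 - 1: 4+2+9 = 15
Cheapest is 8 - 9 - 11 - 1 at 12 kPa.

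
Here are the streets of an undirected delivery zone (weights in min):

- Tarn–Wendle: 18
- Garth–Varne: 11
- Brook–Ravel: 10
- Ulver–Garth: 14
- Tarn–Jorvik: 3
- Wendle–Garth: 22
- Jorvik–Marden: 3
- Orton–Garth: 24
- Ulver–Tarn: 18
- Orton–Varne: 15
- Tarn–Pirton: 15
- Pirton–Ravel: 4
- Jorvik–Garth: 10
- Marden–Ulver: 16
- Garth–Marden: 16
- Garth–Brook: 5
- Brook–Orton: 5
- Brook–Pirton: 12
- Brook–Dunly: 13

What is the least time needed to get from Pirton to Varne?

Compare a few routes:
Pirton → Brook → Garth → Varne: 12+5+11 = 28
Pirton → Ravel → Brook → Garth → Varne: 4+10+5+11 = 30
Cheapest is Pirton → Brook → Garth → Varne at 28 min.

28 min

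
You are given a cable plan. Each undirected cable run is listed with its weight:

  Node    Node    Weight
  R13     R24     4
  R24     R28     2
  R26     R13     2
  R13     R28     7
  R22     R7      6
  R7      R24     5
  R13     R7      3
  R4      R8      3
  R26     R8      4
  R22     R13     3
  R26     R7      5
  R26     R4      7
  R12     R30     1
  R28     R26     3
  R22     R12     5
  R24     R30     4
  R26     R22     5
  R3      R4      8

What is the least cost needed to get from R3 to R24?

20

Settle nodes by increasing distance from R3:
R3: 0
R4: 8  (via R3)
R8: 11  (via R4)
R26: 15  (via R4)
R13: 17  (via R26)
R28: 18  (via R26)
R7: 20  (via R26)
R22: 20  (via R26)
R24: 20  (via R28)
Shortest route: R3–R4–R26–R28–R24 = 20.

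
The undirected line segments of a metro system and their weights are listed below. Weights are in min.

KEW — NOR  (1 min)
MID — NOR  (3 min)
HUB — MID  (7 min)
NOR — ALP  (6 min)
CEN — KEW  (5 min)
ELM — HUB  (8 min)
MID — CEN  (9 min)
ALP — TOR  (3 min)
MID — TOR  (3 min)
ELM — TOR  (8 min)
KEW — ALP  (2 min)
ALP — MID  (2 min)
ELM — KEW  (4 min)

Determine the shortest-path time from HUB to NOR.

Compare a few routes:
HUB - MID - ALP - KEW - NOR: 7+2+2+1 = 12
HUB - MID - NOR: 7+3 = 10
Cheapest is HUB - MID - NOR at 10 min.

10 min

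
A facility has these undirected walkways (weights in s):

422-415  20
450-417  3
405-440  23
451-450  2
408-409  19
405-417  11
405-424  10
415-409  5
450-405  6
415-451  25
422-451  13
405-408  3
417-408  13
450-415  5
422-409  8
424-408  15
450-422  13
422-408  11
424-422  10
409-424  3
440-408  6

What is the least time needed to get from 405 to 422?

Candidate routes:
405–408–422: 3+11 = 14
405–450–422: 6+13 = 19
405–424–422: 10+10 = 20
405–450–451–422: 6+2+13 = 21
Cheapest is 405–408–422 at 14 s.

14 s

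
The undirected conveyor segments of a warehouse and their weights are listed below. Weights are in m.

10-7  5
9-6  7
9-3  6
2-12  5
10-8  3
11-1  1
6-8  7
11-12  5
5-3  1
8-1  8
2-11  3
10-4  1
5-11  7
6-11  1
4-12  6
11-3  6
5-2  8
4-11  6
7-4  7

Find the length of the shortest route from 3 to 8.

Running Dijkstra from 3:
3: 0
5: 1  (via 3)
9: 6  (via 3)
11: 6  (via 3)
1: 7  (via 11)
6: 7  (via 11)
2: 9  (via 5)
12: 11  (via 11)
4: 12  (via 11)
10: 13  (via 4)
8: 14  (via 6)
Shortest route: 3–11–6–8 = 14 m.

14 m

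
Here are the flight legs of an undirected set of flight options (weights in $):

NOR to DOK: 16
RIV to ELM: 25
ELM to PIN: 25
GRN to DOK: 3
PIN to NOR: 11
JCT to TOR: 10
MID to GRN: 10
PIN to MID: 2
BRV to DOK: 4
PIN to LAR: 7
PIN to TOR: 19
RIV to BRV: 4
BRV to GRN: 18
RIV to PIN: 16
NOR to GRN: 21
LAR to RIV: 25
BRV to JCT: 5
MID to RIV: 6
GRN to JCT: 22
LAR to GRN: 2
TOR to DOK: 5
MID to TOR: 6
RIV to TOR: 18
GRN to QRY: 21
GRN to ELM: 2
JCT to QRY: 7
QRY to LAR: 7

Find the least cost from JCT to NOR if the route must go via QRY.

$32

Shortest JCT→QRY: JCT → QRY = 7
Shortest QRY→NOR: QRY → LAR → PIN → NOR = 25
Total via QRY: 7 + 25 = $32.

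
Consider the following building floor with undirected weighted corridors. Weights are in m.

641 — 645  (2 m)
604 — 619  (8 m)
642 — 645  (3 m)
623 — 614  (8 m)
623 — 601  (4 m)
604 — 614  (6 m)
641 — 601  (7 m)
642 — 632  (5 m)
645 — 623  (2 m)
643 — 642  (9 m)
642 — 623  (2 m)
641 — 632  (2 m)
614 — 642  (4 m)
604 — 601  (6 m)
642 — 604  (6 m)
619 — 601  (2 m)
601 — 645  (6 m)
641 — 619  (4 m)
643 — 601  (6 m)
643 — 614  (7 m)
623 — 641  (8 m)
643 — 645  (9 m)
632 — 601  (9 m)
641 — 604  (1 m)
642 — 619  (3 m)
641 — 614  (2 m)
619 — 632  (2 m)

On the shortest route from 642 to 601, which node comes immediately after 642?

Compare a few routes:
642 → 623 → 601: 2+4 = 6
642 → 619 → 601: 3+2 = 5
The minimum is 5 m via 642 → 619 → 601.
So from 642 the first move is to 619.

619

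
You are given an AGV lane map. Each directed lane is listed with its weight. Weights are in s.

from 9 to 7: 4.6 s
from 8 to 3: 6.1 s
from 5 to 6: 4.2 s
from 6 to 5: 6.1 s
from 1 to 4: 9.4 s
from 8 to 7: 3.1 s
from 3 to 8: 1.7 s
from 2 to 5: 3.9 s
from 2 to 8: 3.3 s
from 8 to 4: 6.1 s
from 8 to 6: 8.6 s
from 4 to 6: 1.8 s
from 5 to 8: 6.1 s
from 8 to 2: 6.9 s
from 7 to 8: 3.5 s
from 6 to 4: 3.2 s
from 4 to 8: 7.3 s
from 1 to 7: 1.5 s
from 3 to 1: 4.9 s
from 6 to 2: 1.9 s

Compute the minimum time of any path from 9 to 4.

Candidate routes:
9–7–8–2–5–6–4: 4.6+3.5+6.9+3.9+4.2+3.2 = 26.3
9–7–8–6–4: 4.6+3.5+8.6+3.2 = 19.9
9–7–8–3–1–4: 4.6+3.5+6.1+4.9+9.4 = 28.5
9–7–8–4: 4.6+3.5+6.1 = 14.2
Cheapest is 9–7–8–4 at 14.2 s.

14.2 s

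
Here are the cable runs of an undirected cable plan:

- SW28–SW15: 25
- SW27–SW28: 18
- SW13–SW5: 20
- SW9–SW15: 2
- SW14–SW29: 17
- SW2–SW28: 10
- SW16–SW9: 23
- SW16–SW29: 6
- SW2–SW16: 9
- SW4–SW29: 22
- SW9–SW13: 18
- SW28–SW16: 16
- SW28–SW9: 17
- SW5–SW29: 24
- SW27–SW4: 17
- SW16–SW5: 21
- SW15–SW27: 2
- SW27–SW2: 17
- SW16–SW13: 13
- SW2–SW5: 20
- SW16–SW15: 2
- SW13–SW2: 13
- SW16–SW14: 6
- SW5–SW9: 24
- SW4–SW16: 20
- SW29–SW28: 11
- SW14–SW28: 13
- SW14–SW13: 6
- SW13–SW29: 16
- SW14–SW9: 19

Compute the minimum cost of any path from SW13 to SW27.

Running Dijkstra from SW13:
SW13: 0
SW14: 6  (via SW13)
SW16: 12  (via SW14)
SW2: 13  (via SW13)
SW15: 14  (via SW16)
SW9: 16  (via SW15)
SW29: 16  (via SW13)
SW27: 16  (via SW15)
Shortest route: SW13 → SW14 → SW16 → SW15 → SW27 = 16.

16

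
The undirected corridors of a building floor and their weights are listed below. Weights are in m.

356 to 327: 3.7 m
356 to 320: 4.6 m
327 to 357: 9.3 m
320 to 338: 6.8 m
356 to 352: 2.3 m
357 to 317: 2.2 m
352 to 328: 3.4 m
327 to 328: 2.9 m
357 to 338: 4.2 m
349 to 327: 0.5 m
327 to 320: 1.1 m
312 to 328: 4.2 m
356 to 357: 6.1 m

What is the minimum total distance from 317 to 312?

18.2 m

Candidate routes:
317 - 357 - 356 - 327 - 328 - 312: 2.2+6.1+3.7+2.9+4.2 = 19.1
317 - 357 - 356 - 352 - 328 - 312: 2.2+6.1+2.3+3.4+4.2 = 18.2
317 - 357 - 327 - 328 - 312: 2.2+9.3+2.9+4.2 = 18.6
317 - 357 - 356 - 320 - 327 - 328 - 312: 2.2+6.1+4.6+1.1+2.9+4.2 = 21.1
Cheapest is 317 - 357 - 356 - 352 - 328 - 312 at 18.2 m.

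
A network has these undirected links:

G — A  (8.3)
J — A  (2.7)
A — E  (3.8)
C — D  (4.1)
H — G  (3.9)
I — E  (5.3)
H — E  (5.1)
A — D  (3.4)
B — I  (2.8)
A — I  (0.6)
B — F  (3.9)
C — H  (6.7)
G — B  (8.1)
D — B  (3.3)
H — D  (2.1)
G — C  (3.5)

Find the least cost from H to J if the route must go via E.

11.6

Best H to E: H → E costing 5.1
Shortest E→J: E → A → J = 6.5
Total via E: 5.1 + 6.5 = 11.6.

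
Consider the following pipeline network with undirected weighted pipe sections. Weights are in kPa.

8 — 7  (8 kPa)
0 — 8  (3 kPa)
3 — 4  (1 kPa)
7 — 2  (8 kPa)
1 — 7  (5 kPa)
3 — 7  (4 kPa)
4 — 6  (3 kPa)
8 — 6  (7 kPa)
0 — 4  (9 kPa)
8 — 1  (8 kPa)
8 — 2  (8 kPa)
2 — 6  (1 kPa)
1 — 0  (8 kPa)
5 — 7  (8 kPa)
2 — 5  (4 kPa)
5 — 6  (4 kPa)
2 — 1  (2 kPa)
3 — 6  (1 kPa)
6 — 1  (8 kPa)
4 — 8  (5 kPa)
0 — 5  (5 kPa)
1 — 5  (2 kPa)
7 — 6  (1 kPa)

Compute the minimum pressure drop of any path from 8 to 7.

Enumerating some paths:
8 - 4 - 6 - 7: 5+3+1 = 9
8 - 7: 8 = 8
The minimum is 8 kPa via 8 - 7.

8 kPa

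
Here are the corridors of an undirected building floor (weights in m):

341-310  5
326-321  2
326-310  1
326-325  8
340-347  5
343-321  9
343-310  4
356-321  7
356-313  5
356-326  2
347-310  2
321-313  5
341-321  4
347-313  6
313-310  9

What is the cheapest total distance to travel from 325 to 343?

13 m

Shortest distances from 325:
325: 0
326: 8  (via 325)
310: 9  (via 326)
321: 10  (via 326)
356: 10  (via 326)
347: 11  (via 310)
343: 13  (via 310)
Shortest route: 325 → 326 → 310 → 343 = 13 m.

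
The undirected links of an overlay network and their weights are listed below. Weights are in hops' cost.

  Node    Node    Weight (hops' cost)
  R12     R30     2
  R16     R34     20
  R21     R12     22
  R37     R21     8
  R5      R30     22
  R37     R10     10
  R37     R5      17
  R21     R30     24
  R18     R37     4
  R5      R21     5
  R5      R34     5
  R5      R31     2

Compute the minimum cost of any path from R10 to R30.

42 hops' cost

Settle nodes by increasing distance from R10:
R10: 0
R37: 10  (via R10)
R18: 14  (via R37)
R21: 18  (via R37)
R5: 23  (via R21)
R31: 25  (via R5)
R34: 28  (via R5)
R12: 40  (via R21)
R30: 42  (via R21)
Shortest route: R10 → R37 → R21 → R30 = 42 hops' cost.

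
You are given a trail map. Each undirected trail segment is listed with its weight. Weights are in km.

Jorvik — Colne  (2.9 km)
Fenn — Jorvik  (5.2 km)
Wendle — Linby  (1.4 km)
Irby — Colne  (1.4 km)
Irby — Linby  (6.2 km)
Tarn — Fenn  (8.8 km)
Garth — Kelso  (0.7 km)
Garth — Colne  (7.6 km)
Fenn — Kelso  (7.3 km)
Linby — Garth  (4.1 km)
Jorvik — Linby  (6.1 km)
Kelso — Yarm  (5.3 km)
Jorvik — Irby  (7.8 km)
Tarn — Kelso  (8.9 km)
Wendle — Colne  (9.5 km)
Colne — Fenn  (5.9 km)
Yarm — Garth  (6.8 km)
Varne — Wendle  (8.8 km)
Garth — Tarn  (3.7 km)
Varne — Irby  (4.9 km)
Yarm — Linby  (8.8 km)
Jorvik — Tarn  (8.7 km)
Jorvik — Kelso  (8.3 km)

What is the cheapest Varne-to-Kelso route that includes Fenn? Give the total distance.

Shortest Varne→Fenn: Varne → Irby → Colne → Fenn = 12.2
Best Fenn to Kelso: Fenn → Kelso costing 7.3
Total via Fenn: 12.2 + 7.3 = 19.5 km.

19.5 km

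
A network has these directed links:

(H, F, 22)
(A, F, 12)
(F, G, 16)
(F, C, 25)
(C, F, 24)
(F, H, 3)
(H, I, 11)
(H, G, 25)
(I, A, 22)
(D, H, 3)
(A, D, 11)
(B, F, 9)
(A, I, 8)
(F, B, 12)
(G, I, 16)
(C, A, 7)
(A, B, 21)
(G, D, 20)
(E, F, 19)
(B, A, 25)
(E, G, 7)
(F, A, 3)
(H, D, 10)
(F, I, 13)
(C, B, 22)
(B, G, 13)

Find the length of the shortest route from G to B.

Shortest distances from G:
G: 0
I: 16  (via G)
D: 20  (via G)
H: 23  (via D)
A: 38  (via I)
F: 45  (via H)
B: 57  (via F)
Shortest route: G → D → H → F → B = 57.

57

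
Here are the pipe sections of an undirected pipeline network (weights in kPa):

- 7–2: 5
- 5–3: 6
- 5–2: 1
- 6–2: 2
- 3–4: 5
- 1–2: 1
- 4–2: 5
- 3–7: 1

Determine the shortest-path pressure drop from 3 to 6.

Candidate routes:
3–5–2–6: 6+1+2 = 9
3–7–2–6: 1+5+2 = 8
3–4–2–6: 5+5+2 = 12
Cheapest is 3–7–2–6 at 8 kPa.

8 kPa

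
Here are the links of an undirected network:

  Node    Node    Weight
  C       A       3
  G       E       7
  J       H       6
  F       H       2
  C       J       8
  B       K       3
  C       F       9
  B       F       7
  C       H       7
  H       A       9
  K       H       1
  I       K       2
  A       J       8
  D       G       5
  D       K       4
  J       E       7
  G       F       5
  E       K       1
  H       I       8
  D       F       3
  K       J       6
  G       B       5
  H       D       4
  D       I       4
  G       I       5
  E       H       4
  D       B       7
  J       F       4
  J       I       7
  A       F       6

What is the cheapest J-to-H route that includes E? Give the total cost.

Best J to E: J → E costing 7
Shortest E→H: E → K → H = 2
Total via E: 7 + 2 = 9.

9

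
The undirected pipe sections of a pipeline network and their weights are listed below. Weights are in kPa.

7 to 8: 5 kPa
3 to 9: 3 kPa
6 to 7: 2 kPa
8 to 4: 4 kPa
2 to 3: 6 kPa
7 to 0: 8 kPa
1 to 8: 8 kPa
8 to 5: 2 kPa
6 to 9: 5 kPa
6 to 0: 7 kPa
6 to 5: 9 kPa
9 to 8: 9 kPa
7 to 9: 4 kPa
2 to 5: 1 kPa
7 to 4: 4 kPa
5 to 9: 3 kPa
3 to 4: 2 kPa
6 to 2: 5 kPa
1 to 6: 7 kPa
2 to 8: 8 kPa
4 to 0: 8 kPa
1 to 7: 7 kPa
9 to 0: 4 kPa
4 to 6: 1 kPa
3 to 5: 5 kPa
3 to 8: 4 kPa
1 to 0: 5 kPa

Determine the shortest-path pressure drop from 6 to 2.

5 kPa

Running Dijkstra from 6:
6: 0
4: 1  (via 6)
7: 2  (via 6)
3: 3  (via 4)
2: 5  (via 6)
Shortest route: 6 → 2 = 5 kPa.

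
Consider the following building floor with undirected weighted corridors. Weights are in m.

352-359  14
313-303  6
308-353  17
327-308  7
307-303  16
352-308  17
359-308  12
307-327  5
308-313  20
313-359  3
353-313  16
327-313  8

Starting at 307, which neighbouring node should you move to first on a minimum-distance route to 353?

Compare a few routes:
307 → 327 → 308 → 359 → 313 → 353: 5+7+12+3+16 = 43
307 → 327 → 313 → 359 → 308 → 353: 5+8+3+12+17 = 45
307 → 303 → 313 → 353: 16+6+16 = 38
307 → 327 → 308 → 353: 5+7+17 = 29
Cheapest is 307 → 327 → 308 → 353 at 29 m.
So from 307 the first move is to 327.

327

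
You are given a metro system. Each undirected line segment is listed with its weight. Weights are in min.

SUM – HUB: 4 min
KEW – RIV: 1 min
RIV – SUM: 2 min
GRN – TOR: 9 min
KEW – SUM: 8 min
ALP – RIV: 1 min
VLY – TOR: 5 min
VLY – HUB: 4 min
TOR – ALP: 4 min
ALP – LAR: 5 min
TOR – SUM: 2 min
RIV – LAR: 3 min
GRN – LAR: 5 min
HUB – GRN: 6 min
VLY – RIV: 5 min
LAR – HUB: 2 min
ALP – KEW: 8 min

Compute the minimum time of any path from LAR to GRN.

5 min

Compare a few routes:
LAR → GRN: 5 = 5
LAR → HUB → GRN: 2+6 = 8
The minimum is 5 min via LAR → GRN.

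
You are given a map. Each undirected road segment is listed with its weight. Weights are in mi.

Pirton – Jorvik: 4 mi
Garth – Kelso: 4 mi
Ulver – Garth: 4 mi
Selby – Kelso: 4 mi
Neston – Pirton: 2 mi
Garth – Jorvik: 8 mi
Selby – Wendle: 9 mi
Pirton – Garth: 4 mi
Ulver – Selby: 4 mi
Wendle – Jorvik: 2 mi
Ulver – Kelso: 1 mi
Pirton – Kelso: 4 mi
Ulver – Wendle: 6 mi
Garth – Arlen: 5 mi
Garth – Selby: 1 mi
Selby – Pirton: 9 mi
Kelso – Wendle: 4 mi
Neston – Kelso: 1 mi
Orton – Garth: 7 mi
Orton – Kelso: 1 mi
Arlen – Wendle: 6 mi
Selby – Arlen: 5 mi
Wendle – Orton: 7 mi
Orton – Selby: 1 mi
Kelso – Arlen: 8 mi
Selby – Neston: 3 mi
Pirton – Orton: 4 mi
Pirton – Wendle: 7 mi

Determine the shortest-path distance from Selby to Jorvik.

Candidate routes:
Selby–Garth–Pirton–Jorvik: 1+4+4 = 9
Selby–Orton–Kelso–Wendle–Jorvik: 1+1+4+2 = 8
Selby–Garth–Jorvik: 1+8 = 9
The minimum is 8 mi via Selby–Orton–Kelso–Wendle–Jorvik.

8 mi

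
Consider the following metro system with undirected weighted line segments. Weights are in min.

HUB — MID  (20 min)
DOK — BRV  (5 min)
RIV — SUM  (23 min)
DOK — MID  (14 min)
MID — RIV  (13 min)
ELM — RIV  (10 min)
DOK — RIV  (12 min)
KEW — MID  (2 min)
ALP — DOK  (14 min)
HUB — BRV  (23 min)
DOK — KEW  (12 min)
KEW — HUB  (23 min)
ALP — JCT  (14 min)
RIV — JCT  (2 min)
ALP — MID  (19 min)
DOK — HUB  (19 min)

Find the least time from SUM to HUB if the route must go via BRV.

63 min

Shortest SUM→BRV: SUM → RIV → DOK → BRV = 40
Best BRV to HUB: BRV → HUB costing 23
Total via BRV: 40 + 23 = 63 min.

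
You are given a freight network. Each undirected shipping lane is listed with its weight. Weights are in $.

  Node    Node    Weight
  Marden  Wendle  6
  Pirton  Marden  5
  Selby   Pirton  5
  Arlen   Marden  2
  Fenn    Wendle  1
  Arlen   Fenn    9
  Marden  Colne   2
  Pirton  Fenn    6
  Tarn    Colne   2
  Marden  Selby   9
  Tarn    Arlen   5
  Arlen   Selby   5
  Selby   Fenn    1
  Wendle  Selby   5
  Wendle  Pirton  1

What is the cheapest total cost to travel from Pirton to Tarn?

Running Dijkstra from Pirton:
Pirton: 0
Wendle: 1  (via Pirton)
Fenn: 2  (via Wendle)
Selby: 3  (via Fenn)
Marden: 5  (via Pirton)
Arlen: 7  (via Marden)
Colne: 7  (via Marden)
Tarn: 9  (via Colne)
Shortest route: Pirton → Marden → Colne → Tarn = $9.

$9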